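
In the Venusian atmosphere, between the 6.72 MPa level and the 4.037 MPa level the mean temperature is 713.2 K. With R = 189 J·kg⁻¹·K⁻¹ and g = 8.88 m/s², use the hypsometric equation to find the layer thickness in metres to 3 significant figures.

Hypsometric equation: Δz = (R T̄/g) ln(P₁/P₂).
R T̄/g = 189 × 713.2 / 8.88 = 15180 m.
ln(6.72/4.037) = ln(1.6646) = 0.50958.
Δz = 15180 × 0.50958 = 7735.4 m.

Δz ≈ 7740 m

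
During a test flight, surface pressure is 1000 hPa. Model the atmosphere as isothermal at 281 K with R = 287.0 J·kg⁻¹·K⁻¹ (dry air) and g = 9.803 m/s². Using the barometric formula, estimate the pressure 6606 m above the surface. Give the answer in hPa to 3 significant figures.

P ≈ 448 hPa

Scale height: H = RT/g = 287.0 × 281 / 9.803 = 8226.8 m.
Barometric formula: P = P₀ exp(−z/H).
z/H = 6606.0/8226.8 = 0.80299; exp(−0.80299) = 0.44799.
P = 1000 × 0.44799 = 447.99 hPa.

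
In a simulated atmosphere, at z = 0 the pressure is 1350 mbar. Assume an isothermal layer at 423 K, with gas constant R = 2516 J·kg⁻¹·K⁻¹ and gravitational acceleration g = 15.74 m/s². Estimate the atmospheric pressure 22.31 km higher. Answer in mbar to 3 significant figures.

Scale height: H = RT/g = 2516 × 423 / 15.74 = 67616 m.
Barometric formula: P = P₀ exp(−z/H).
z/H = 22310/67616 = 0.32995; exp(−0.32995) = 0.71896.
P = 1350 × 0.71896 = 970.60 mbar.

P ≈ 971 mbar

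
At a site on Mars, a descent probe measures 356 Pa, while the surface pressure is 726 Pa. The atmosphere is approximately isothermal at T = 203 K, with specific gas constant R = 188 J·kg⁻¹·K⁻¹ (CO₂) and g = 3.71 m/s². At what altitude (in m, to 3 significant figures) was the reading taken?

Scale height: H = RT/g = 188 × 203 / 3.71 = 10287 m.
Invert the barometric formula: z = H ln(P₀/P).
P₀/P = 726/356 = 2.0393; ln(2.0393) = 0.71261.
z = 10287 × 0.71261 = 7330.6 m.

z ≈ 7330 m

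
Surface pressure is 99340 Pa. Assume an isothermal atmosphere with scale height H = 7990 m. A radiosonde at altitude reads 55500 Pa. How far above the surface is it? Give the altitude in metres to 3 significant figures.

Invert the barometric formula: z = H ln(P₀/P).
P₀/P = 99340/55500 = 1.7899; ln(1.7899) = 0.58216.
z = 7990.0 × 0.58216 = 4651.5 m.

z ≈ 4650 m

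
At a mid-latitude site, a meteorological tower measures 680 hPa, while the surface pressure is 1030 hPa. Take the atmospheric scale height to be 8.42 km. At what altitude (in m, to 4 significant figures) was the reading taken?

Invert the barometric formula: z = H ln(P₀/P).
P₀/P = 1030/680 = 1.5147; ln(1.5147) = 0.41522.
z = 8420.0 × 0.41522 = 3496.2 m.

z ≈ 3496 m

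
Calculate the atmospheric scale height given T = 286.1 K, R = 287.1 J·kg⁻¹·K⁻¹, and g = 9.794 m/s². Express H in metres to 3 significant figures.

H ≈ 8390 m

The scale height of an isothermal atmosphere is H = RT/g.
H = 287.1 × 286.1 / 9.794 = 82139/9.794 = 8386.7 m.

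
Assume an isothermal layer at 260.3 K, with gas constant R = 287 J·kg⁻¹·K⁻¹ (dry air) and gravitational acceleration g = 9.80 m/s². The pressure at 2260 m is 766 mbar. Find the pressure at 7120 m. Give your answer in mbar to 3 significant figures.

Scale height: H = RT/g = 287 × 260.3 / 9.80 = 7623.1 m.
Between two levels, P₂ = P₁ exp(−Δz/H) with Δz = z₂ − z₁.
Δz = 7120.0 − 2260.0 = 4860.0 m; Δz/H = 4860.0/7623.1 = 0.63754.
P₂ = 766 × exp(−0.63754) = 766 × 0.52859 = 404.90 mbar.

P ≈ 405 mbar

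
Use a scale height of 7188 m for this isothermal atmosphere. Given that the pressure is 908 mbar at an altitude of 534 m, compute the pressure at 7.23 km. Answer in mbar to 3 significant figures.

P ≈ 358 mbar

Between two levels, P₂ = P₁ exp(−Δz/H) with Δz = z₂ − z₁.
Δz = 7230.0 − 534.00 = 6696.0 m; Δz/H = 6696.0/7188.0 = 0.93155.
P₂ = 908 × exp(−0.93155) = 908 × 0.39394 = 357.70 mbar.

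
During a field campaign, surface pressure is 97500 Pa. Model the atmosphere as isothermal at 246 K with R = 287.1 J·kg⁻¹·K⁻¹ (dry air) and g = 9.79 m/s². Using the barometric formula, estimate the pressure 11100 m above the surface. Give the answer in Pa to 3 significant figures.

Scale height: H = RT/g = 287.1 × 246 / 9.79 = 7214.2 m.
Barometric formula: P = P₀ exp(−z/H).
z/H = 11100/7214.2 = 1.5386; exp(−1.5386) = 0.21468.
P = 97500 × 0.21468 = 20931 Pa.

P ≈ 20900 Pa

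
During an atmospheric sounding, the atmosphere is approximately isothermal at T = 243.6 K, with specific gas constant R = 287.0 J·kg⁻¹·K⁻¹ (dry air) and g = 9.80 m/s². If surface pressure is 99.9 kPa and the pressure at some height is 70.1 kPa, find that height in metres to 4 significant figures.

z ≈ 2527 m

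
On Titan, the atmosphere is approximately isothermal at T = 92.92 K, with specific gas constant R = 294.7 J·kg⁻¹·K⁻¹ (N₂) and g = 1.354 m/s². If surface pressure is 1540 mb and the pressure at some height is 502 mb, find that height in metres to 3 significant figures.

Scale height: H = RT/g = 294.7 × 92.92 / 1.354 = 20224 m.
Invert the barometric formula: z = H ln(P₀/P).
P₀/P = 1540/502 = 3.0677; ln(3.0677) = 1.1209.
z = 20224 × 1.1209 = 22669 m.

z ≈ 22700 m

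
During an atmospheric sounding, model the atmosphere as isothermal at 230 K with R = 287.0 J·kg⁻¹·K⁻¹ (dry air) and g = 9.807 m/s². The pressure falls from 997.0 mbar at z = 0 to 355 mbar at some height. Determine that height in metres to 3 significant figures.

z ≈ 6950 m

Scale height: H = RT/g = 287.0 × 230 / 9.807 = 6730.9 m.
Invert the barometric formula: z = H ln(P₀/P).
P₀/P = 997.0/355 = 2.8085; ln(2.8085) = 1.0327.
z = 6730.9 × 1.0327 = 6951.0 m.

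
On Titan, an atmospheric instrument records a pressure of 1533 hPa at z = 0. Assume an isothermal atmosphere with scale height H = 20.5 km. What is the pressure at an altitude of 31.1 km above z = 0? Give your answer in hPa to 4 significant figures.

Barometric formula: P = P₀ exp(−z/H).
z/H = 31100/20500 = 1.5171; exp(−1.5171) = 0.21935.
P = 1533 × 0.21935 = 336.26 hPa.

P ≈ 336.3 hPa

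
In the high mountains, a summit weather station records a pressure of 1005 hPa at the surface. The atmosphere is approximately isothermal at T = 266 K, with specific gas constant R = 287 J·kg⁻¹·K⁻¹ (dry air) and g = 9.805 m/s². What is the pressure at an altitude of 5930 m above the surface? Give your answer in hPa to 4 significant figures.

Scale height: H = RT/g = 287 × 266 / 9.805 = 7786.0 m.
Barometric formula: P = P₀ exp(−z/H).
z/H = 5930.0/7786.0 = 0.76162; exp(−0.76162) = 0.46691.
P = 1005 × 0.46691 = 469.24 hPa.

P ≈ 469.2 hPa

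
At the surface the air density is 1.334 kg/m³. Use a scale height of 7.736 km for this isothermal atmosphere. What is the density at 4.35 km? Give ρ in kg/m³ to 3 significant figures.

ρ ≈ 0.760 kg/m³

In an isothermal atmosphere, density decays like pressure: ρ = ρ₀ exp(−z/H).
z/H = 4350.0/7736.0 = 0.56231; exp(−0.56231) = 0.56989.
ρ = 1.334 × 0.56989 = 0.76023 kg/m³.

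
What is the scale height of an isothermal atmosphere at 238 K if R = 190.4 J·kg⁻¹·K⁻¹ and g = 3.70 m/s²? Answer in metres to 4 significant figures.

H ≈ 12250 m

The scale height of an isothermal atmosphere is H = RT/g.
H = 190.4 × 238 / 3.70 = 45315/3.70 = 12247 m.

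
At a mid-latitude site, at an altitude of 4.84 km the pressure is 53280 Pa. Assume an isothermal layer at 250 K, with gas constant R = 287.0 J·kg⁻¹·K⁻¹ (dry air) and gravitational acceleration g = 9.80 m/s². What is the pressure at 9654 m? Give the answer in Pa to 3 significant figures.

Scale height: H = RT/g = 287.0 × 250 / 9.80 = 7321.4 m.
Between two levels, P₂ = P₁ exp(−Δz/H) with Δz = z₂ − z₁.
Δz = 9654.0 − 4840.0 = 4814.0 m; Δz/H = 4814.0/7321.4 = 0.65752.
P₂ = 53280 × exp(−0.65752) = 53280 × 0.51813 = 27606 Pa.

P ≈ 27600 Pa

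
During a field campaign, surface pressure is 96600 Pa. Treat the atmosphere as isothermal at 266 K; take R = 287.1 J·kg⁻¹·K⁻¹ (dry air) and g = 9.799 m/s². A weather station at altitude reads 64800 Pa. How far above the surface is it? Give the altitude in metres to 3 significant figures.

z ≈ 3110 m

Scale height: H = RT/g = 287.1 × 266 / 9.799 = 7793.5 m.
Invert the barometric formula: z = H ln(P₀/P).
P₀/P = 96600/64800 = 1.4907; ln(1.4907) = 0.39925.
z = 7793.5 × 0.39925 = 3111.6 m.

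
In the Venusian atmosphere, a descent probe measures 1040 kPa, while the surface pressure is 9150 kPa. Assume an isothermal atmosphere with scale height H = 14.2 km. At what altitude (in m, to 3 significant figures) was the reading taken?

z ≈ 30900 m

Invert the barometric formula: z = H ln(P₀/P).
P₀/P = 9150/1040 = 8.7981; ln(8.7981) = 2.1745.
z = 14200 × 2.1745 = 30878 m.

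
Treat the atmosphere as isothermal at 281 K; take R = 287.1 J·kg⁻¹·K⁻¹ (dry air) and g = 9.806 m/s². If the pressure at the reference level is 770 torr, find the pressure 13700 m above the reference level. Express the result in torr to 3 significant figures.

P ≈ 146 torr

Scale height: H = RT/g = 287.1 × 281 / 9.806 = 8227.1 m.
Barometric formula: P = P₀ exp(−z/H).
z/H = 13700/8227.1 = 1.6652; exp(−1.6652) = 0.18915.
P = 770 × 0.18915 = 145.65 torr.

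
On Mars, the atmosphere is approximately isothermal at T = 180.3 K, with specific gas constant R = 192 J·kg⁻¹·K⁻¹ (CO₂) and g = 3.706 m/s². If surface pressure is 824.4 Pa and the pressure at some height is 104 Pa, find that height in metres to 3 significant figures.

z ≈ 19300 m

Scale height: H = RT/g = 192 × 180.3 / 3.706 = 9341.0 m.
Invert the barometric formula: z = H ln(P₀/P).
P₀/P = 824.4/104 = 7.9269; ln(7.9269) = 2.0703.
z = 9341.0 × 2.0703 = 19339 m.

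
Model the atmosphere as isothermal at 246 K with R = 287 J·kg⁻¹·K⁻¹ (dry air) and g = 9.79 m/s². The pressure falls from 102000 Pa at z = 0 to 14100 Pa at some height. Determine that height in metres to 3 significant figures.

z ≈ 14300 m

Scale height: H = RT/g = 287 × 246 / 9.79 = 7211.6 m.
Invert the barometric formula: z = H ln(P₀/P).
P₀/P = 102000/14100 = 7.2340; ln(7.2340) = 1.9788.
z = 7211.6 × 1.9788 = 14270 m.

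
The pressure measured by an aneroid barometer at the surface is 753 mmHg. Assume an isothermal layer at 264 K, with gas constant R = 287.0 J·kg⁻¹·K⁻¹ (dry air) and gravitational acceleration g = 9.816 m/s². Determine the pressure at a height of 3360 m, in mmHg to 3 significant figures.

Scale height: H = RT/g = 287.0 × 264 / 9.816 = 7718.8 m.
Barometric formula: P = P₀ exp(−z/H).
z/H = 3360.0/7718.8 = 0.43530; exp(−0.43530) = 0.64707.
P = 753 × 0.64707 = 487.24 mmHg.

P ≈ 487 mmHg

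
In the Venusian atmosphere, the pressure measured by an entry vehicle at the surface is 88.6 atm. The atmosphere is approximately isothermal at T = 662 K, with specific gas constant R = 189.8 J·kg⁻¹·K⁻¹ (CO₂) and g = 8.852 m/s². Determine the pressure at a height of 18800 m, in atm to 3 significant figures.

P ≈ 23.6 atm

Scale height: H = RT/g = 189.8 × 662 / 8.852 = 14194 m.
Barometric formula: P = P₀ exp(−z/H).
z/H = 18800/14194 = 1.3245; exp(−1.3245) = 0.26594.
P = 88.6 × 0.26594 = 23.562 atm.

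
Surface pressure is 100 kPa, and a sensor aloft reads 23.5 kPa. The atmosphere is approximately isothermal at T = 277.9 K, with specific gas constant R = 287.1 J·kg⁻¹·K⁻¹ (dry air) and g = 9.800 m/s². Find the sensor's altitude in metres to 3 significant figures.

Scale height: H = RT/g = 287.1 × 277.9 / 9.800 = 8141.3 m.
Invert the barometric formula: z = H ln(P₀/P).
P₀/P = 100/23.5 = 4.2553; ln(4.2553) = 1.4482.
z = 8141.3 × 1.4482 = 11790 m.

z ≈ 11800 m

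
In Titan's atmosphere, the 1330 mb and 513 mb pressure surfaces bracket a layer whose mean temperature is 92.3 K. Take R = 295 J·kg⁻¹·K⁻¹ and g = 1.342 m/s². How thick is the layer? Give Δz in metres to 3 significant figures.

Hypsometric equation: Δz = (R T̄/g) ln(P₁/P₂).
R T̄/g = 295 × 92.3 / 1.342 = 20289 m.
ln(1330/513) = ln(2.5926) = 0.95266.
Δz = 20289 × 0.95266 = 19329 m.

Δz ≈ 19300 m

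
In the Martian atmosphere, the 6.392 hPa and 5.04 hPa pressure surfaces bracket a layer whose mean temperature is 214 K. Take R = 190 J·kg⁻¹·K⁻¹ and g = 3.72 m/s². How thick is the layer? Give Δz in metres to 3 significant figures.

Hypsometric equation: Δz = (R T̄/g) ln(P₁/P₂).
R T̄/g = 190 × 214 / 3.72 = 10930 m.
ln(6.392/5.04) = ln(1.2683) = 0.23768.
Δz = 10930 × 0.23768 = 2597.8 m.

Δz ≈ 2600 m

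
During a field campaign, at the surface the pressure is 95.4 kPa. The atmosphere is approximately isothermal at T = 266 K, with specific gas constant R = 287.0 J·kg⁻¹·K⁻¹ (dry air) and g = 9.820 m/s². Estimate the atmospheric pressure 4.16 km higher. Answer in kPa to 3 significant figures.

Scale height: H = RT/g = 287.0 × 266 / 9.820 = 7774.1 m.
Barometric formula: P = P₀ exp(−z/H).
z/H = 4160.0/7774.1 = 0.53511; exp(−0.53511) = 0.58560.
P = 95.4 × 0.58560 = 55.866 kPa.

P ≈ 55.9 kPa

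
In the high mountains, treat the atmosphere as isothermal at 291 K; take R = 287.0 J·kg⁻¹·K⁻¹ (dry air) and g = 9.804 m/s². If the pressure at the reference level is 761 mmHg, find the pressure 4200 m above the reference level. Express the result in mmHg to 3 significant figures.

Scale height: H = RT/g = 287.0 × 291 / 9.804 = 8518.7 m.
Barometric formula: P = P₀ exp(−z/H).
z/H = 4200.0/8518.7 = 0.49303; exp(−0.49303) = 0.61077.
P = 761 × 0.61077 = 464.80 mmHg.

P ≈ 465 mmHg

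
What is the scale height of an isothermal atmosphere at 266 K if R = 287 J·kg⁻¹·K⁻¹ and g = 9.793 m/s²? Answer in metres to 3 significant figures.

The scale height of an isothermal atmosphere is H = RT/g.
H = 287 × 266 / 9.793 = 76342/9.793 = 7795.6 m.

H ≈ 7800 m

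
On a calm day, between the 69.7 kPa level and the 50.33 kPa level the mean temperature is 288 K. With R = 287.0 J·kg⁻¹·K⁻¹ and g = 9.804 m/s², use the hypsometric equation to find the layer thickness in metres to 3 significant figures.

Δz ≈ 2750 m

Hypsometric equation: Δz = (R T̄/g) ln(P₁/P₂).
R T̄/g = 287.0 × 288 / 9.804 = 8430.8 m.
ln(69.7/50.33) = ln(1.3849) = 0.32563.
Δz = 8430.8 × 0.32563 = 2745.3 m.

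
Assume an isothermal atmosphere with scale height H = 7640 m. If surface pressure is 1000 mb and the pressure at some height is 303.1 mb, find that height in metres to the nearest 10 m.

Invert the barometric formula: z = H ln(P₀/P).
P₀/P = 1000/303.1 = 3.2992; ln(3.2992) = 1.1937.
z = 7640.0 × 1.1937 = 9119.9 m.

z ≈ 9120 m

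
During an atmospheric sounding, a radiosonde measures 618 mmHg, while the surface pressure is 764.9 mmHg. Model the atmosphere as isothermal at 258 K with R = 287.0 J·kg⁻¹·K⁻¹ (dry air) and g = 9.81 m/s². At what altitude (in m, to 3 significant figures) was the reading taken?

Scale height: H = RT/g = 287.0 × 258 / 9.81 = 7548.0 m.
Invert the barometric formula: z = H ln(P₀/P).
P₀/P = 764.9/618 = 1.2377; ln(1.2377) = 0.21325.
z = 7548.0 × 0.21325 = 1609.6 m.

z ≈ 1610 m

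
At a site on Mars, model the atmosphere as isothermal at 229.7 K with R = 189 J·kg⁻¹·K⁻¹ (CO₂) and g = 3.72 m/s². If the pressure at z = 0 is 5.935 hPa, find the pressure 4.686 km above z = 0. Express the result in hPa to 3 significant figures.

P ≈ 3.97 hPa

Scale height: H = RT/g = 189 × 229.7 / 3.72 = 11670 m.
Barometric formula: P = P₀ exp(−z/H).
z/H = 4686.0/11670 = 0.40154; exp(−0.40154) = 0.66929.
P = 5.935 × 0.66929 = 3.9722 hPa.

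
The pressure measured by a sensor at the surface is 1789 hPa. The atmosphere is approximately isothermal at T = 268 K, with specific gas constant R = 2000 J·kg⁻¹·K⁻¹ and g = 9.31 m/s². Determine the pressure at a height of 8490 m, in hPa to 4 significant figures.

Scale height: H = RT/g = 2000 × 268 / 9.31 = 57573 m.
Barometric formula: P = P₀ exp(−z/H).
z/H = 8490.0/57573 = 0.14746; exp(−0.14746) = 0.86290.
P = 1789 × 0.86290 = 1543.7 hPa.

P ≈ 1544 hPa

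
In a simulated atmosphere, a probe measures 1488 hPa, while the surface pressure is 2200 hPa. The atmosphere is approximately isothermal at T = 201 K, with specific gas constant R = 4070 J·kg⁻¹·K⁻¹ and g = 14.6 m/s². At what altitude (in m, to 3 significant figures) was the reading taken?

z ≈ 21900 m

Scale height: H = RT/g = 4070 × 201 / 14.6 = 56032 m.
Invert the barometric formula: z = H ln(P₀/P).
P₀/P = 2200/1488 = 1.4785; ln(1.4785) = 0.39103.
z = 56032 × 0.39103 = 21910 m.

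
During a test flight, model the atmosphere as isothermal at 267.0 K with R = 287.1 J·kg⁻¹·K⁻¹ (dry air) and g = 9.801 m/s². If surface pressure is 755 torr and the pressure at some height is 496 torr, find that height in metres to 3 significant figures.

z ≈ 3290 m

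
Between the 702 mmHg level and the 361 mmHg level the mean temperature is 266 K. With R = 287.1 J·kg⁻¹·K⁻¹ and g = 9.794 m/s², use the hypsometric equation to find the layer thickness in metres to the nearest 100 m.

Δz ≈ 5200 m

Hypsometric equation: Δz = (R T̄/g) ln(P₁/P₂).
R T̄/g = 287.1 × 266 / 9.794 = 7797.5 m.
ln(702/361) = ln(1.9446) = 0.66506.
Δz = 7797.5 × 0.66506 = 5185.8 m.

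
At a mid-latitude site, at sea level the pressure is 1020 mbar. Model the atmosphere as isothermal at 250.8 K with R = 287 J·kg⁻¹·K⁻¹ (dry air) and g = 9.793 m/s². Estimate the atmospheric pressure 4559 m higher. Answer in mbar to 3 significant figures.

Scale height: H = RT/g = 287 × 250.8 / 9.793 = 7350.1 m.
Barometric formula: P = P₀ exp(−z/H).
z/H = 4559.0/7350.1 = 0.62026; exp(−0.62026) = 0.53780.
P = 1020 × 0.53780 = 548.56 mbar.

P ≈ 549 mbar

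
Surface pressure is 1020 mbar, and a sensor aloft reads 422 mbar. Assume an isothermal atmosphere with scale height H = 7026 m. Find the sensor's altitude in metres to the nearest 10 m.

Invert the barometric formula: z = H ln(P₀/P).
P₀/P = 1020/422 = 2.4171; ln(2.4171) = 0.88257.
z = 7026.0 × 0.88257 = 6200.9 m.

z ≈ 6200 m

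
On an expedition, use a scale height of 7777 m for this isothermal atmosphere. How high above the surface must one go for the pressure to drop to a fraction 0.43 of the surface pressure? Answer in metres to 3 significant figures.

z ≈ 6560 m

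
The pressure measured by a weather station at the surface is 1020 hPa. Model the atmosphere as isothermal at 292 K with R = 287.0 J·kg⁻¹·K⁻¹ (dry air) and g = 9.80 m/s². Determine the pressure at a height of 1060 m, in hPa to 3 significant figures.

P ≈ 901 hPa

Scale height: H = RT/g = 287.0 × 292 / 9.80 = 8551.4 m.
Barometric formula: P = P₀ exp(−z/H).
z/H = 1060.0/8551.4 = 0.12396; exp(−0.12396) = 0.88342.
P = 1020 × 0.88342 = 901.09 hPa.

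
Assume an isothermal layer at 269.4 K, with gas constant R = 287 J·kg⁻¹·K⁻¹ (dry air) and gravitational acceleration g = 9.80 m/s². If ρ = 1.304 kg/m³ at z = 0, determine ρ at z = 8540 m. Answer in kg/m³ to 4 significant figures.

ρ ≈ 0.4418 kg/m³

Scale height: H = RT/g = 287 × 269.4 / 9.80 = 7889.6 m.
In an isothermal atmosphere, density decays like pressure: ρ = ρ₀ exp(−z/H).
z/H = 8540.0/7889.6 = 1.0824; exp(−1.0824) = 0.33878.
ρ = 1.304 × 0.33878 = 0.44177 kg/m³.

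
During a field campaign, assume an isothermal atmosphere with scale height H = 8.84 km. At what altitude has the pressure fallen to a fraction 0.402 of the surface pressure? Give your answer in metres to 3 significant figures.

Set P/P₀ = exp(−z/H) = 0.402, so z = −H ln(0.402).
−ln(0.402) = 0.91130; z = 8840.0 × 0.91130 = 8055.9 m.

z ≈ 8060 m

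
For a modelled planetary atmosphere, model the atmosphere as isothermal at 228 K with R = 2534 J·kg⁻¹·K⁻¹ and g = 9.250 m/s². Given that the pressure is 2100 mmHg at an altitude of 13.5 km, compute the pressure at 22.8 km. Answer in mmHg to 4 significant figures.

Scale height: H = RT/g = 2534 × 228 / 9.250 = 62460 m.
Between two levels, P₂ = P₁ exp(−Δz/H) with Δz = z₂ − z₁.
Δz = 22800 − 13500 = 9300.0 m; Δz/H = 9300.0/62460 = 0.14890.
P₂ = 2100 × exp(−0.14890) = 2100 × 0.86166 = 1809.5 mmHg.

P ≈ 1809 mmHg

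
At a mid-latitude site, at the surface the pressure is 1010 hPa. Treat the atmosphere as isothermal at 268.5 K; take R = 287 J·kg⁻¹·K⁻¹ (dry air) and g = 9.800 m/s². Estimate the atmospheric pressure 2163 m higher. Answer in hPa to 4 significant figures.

Scale height: H = RT/g = 287 × 268.5 / 9.800 = 7863.2 m.
Barometric formula: P = P₀ exp(−z/H).
z/H = 2163.0/7863.2 = 0.27508; exp(−0.27508) = 0.75951.
P = 1010 × 0.75951 = 767.11 hPa.

P ≈ 767.1 hPa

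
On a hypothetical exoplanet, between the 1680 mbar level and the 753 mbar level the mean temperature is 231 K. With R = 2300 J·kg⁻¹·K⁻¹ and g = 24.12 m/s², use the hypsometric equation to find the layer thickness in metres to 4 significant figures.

Hypsometric equation: Δz = (R T̄/g) ln(P₁/P₂).
R T̄/g = 2300 × 231 / 24.12 = 22027 m.
ln(1680/753) = ln(2.2311) = 0.80249.
Δz = 22027 × 0.80249 = 17676 m.

Δz ≈ 17680 m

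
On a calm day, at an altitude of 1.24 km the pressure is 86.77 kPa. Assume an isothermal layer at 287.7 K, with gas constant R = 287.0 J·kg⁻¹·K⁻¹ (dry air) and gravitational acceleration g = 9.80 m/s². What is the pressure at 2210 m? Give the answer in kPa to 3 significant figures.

P ≈ 77.3 kPa

Scale height: H = RT/g = 287.0 × 287.7 / 9.80 = 8425.5 m.
Between two levels, P₂ = P₁ exp(−Δz/H) with Δz = z₂ − z₁.
Δz = 2210.0 − 1240.0 = 970.00 m; Δz/H = 970.00/8425.5 = 0.11513.
P₂ = 86.77 × exp(−0.11513) = 86.77 × 0.89125 = 77.334 kPa.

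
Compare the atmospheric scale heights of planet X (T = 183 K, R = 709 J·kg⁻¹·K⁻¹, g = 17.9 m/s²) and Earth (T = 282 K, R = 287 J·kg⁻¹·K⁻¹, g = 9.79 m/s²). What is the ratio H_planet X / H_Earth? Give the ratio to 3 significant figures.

H_planet X/H_Earth ≈ 0.877

H = RT/g for each body.
H_planet X = 709 × 183 / 17.9 = 7248.4 m.
H_Earth = 287 × 282 / 9.79 = 8267.0 m.
H_planet X/H_Earth = 7248.4/8267.0 = 0.87679.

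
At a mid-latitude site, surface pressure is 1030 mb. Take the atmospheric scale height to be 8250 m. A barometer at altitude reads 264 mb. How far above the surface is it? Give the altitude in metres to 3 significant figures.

z ≈ 11200 m

Invert the barometric formula: z = H ln(P₀/P).
P₀/P = 1030/264 = 3.9015; ln(3.9015) = 1.3614.
z = 8250.0 × 1.3614 = 11232 m.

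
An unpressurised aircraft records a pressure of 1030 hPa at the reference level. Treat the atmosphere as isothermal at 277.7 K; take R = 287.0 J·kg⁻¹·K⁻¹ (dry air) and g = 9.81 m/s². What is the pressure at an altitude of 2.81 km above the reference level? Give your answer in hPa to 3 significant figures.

Scale height: H = RT/g = 287.0 × 277.7 / 9.81 = 8124.4 m.
Barometric formula: P = P₀ exp(−z/H).
z/H = 2810.0/8124.4 = 0.34587; exp(−0.34587) = 0.70760.
P = 1030 × 0.70760 = 728.83 hPa.

P ≈ 729 hPa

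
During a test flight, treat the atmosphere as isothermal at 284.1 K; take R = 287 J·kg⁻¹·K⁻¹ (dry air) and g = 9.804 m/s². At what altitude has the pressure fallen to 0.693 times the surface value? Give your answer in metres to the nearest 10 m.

Scale height: H = RT/g = 287 × 284.1 / 9.804 = 8316.7 m.
Set P/P₀ = exp(−z/H) = 0.693, so z = −H ln(0.693).
−ln(0.693) = 0.36673; z = 8316.7 × 0.36673 = 3050.0 m.

z ≈ 3050 m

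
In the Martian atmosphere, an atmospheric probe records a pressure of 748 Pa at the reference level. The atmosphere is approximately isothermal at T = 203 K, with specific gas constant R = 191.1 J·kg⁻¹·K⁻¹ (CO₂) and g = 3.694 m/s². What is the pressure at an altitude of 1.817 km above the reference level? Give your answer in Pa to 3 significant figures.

P ≈ 629 Pa

Scale height: H = RT/g = 191.1 × 203 / 3.694 = 10502 m.
Barometric formula: P = P₀ exp(−z/H).
z/H = 1817.0/10502 = 0.17301; exp(−0.17301) = 0.84113.
P = 748 × 0.84113 = 629.17 Pa.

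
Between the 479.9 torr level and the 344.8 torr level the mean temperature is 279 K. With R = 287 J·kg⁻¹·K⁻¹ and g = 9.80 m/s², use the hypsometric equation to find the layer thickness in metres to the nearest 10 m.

Δz ≈ 2700 m

Hypsometric equation: Δz = (R T̄/g) ln(P₁/P₂).
R T̄/g = 287 × 279 / 9.80 = 8170.7 m.
ln(479.9/344.8) = ln(1.3918) = 0.33060.
Δz = 8170.7 × 0.33060 = 2701.2 m.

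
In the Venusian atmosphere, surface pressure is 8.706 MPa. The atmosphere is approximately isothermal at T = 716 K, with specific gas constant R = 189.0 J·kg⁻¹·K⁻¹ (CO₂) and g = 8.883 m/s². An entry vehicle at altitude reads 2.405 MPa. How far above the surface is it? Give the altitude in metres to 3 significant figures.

z ≈ 19600 m

Scale height: H = RT/g = 189.0 × 716 / 8.883 = 15234 m.
Invert the barometric formula: z = H ln(P₀/P).
P₀/P = 8.706/2.405 = 3.6200; ln(3.6200) = 1.2865.
z = 15234 × 1.2865 = 19599 m.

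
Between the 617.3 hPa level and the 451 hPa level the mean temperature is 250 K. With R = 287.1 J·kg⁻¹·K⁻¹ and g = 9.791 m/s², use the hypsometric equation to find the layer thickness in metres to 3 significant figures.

Δz ≈ 2300 m

Hypsometric equation: Δz = (R T̄/g) ln(P₁/P₂).
R T̄/g = 287.1 × 250 / 9.791 = 7330.7 m.
ln(617.3/451) = ln(1.3687) = 0.31386.
Δz = 7330.7 × 0.31386 = 2300.8 m.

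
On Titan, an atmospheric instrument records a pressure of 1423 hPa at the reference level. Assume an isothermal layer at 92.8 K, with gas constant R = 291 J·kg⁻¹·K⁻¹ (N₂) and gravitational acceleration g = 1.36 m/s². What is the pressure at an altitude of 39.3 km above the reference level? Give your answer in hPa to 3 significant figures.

Scale height: H = RT/g = 291 × 92.8 / 1.36 = 19856 m.
Barometric formula: P = P₀ exp(−z/H).
z/H = 39300/19856 = 1.9793; exp(−1.9793) = 0.13817.
P = 1423 × 0.13817 = 196.62 hPa.

P ≈ 197 hPa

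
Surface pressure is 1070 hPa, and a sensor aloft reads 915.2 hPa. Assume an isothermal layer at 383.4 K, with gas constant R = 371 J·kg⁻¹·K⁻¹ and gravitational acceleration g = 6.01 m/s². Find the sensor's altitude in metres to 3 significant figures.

Scale height: H = RT/g = 371 × 383.4 / 6.01 = 23667 m.
Invert the barometric formula: z = H ln(P₀/P).
P₀/P = 1070/915.2 = 1.1691; ln(1.1691) = 0.15623.
z = 23667 × 0.15623 = 3697.5 m.

z ≈ 3700 m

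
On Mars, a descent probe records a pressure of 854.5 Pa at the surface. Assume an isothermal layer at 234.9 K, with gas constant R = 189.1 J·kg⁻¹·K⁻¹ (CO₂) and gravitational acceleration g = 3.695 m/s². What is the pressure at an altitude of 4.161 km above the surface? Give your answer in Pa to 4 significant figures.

Scale height: H = RT/g = 189.1 × 234.9 / 3.695 = 12022 m.
Barometric formula: P = P₀ exp(−z/H).
z/H = 4161.0/12022 = 0.34612; exp(−0.34612) = 0.70743.
P = 854.5 × 0.70743 = 604.50 Pa.

P ≈ 604.5 Pa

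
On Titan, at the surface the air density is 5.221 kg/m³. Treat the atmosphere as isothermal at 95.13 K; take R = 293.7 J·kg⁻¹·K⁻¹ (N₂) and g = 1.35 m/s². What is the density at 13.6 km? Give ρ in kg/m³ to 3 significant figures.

Scale height: H = RT/g = 293.7 × 95.13 / 1.35 = 20696 m.
In an isothermal atmosphere, density decays like pressure: ρ = ρ₀ exp(−z/H).
z/H = 13600/20696 = 0.65713; exp(−0.65713) = 0.51834.
ρ = 5.221 × 0.51834 = 2.7063 kg/m³.

ρ ≈ 2.71 kg/m³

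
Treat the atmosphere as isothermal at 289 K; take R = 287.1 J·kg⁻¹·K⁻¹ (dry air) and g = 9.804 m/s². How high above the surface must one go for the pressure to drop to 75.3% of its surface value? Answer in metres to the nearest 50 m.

Scale height: H = RT/g = 287.1 × 289 / 9.804 = 8463.1 m.
Set P/P₀ = exp(−z/H) = 0.753, so z = −H ln(0.753).
−ln(0.753) = 0.28369; z = 8463.1 × 0.28369 = 2400.9 m.

z ≈ 2400 m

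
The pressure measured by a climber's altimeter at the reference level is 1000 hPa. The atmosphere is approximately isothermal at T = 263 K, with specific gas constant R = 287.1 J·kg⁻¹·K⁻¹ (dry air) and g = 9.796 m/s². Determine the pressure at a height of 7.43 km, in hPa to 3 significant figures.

Scale height: H = RT/g = 287.1 × 263 / 9.796 = 7708.0 m.
Barometric formula: P = P₀ exp(−z/H).
z/H = 7430.0/7708.0 = 0.96393; exp(−0.96393) = 0.38139.
P = 1000 × 0.38139 = 381.39 hPa.

P ≈ 381 hPa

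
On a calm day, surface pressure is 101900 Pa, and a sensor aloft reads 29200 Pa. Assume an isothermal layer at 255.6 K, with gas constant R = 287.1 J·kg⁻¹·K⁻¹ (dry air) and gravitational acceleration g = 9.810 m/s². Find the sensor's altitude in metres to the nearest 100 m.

z ≈ 9300 m

Scale height: H = RT/g = 287.1 × 255.6 / 9.810 = 7480.4 m.
Invert the barometric formula: z = H ln(P₀/P).
P₀/P = 101900/29200 = 3.4897; ln(3.4897) = 1.2498.
z = 7480.4 × 1.2498 = 9349.0 m.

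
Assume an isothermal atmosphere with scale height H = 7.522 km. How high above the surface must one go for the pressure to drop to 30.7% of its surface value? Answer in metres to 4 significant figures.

z ≈ 8883 m

Set P/P₀ = exp(−z/H) = 0.307, so z = −H ln(0.307).
−ln(0.307) = 1.1809; z = 7522.0 × 1.1809 = 8882.7 m.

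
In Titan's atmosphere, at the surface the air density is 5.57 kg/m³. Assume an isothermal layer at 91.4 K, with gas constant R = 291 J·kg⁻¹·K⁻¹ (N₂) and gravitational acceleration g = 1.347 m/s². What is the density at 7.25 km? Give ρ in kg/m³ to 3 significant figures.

Scale height: H = RT/g = 291 × 91.4 / 1.347 = 19746 m.
In an isothermal atmosphere, density decays like pressure: ρ = ρ₀ exp(−z/H).
z/H = 7250.0/19746 = 0.36716; exp(−0.36716) = 0.69270.
ρ = 5.57 × 0.69270 = 3.8583 kg/m³.

ρ ≈ 3.86 kg/m³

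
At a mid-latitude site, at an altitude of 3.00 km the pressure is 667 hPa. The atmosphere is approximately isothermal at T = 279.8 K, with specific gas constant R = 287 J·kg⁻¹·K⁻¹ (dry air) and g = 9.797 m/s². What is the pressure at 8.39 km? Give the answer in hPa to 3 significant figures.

P ≈ 346 hPa

Scale height: H = RT/g = 287 × 279.8 / 9.797 = 8196.7 m.
Between two levels, P₂ = P₁ exp(−Δz/H) with Δz = z₂ − z₁.
Δz = 8390.0 − 3000.0 = 5390.0 m; Δz/H = 5390.0/8196.7 = 0.65758.
P₂ = 667 × exp(−0.65758) = 667 × 0.51810 = 345.57 hPa.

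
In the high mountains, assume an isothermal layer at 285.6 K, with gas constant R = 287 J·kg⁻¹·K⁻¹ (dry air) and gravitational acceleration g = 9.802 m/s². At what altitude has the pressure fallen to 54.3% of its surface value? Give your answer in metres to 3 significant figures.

Scale height: H = RT/g = 287 × 285.6 / 9.802 = 8362.3 m.
Set P/P₀ = exp(−z/H) = 0.543, so z = −H ln(0.543).
−ln(0.543) = 0.61065; z = 8362.3 × 0.61065 = 5106.4 m.

z ≈ 5110 m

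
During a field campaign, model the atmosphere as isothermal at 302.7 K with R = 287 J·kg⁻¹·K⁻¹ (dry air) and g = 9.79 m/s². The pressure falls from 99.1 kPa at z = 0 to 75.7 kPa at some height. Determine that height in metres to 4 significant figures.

Scale height: H = RT/g = 287 × 302.7 / 9.79 = 8873.8 m.
Invert the barometric formula: z = H ln(P₀/P).
P₀/P = 99.1/75.7 = 1.3091; ln(1.3091) = 0.26934.
z = 8873.8 × 0.26934 = 2390.1 m.

z ≈ 2390 m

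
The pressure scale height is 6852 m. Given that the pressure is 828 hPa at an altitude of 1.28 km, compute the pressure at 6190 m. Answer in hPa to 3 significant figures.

P ≈ 404 hPa

Between two levels, P₂ = P₁ exp(−Δz/H) with Δz = z₂ − z₁.
Δz = 6190.0 − 1280.0 = 4910.0 m; Δz/H = 4910.0/6852.0 = 0.71658.
P₂ = 828 × exp(−0.71658) = 828 × 0.48842 = 404.41 hPa.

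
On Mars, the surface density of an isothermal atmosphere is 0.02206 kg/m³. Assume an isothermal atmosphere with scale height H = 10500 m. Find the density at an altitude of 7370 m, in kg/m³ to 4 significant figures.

ρ ≈ 0.01093 kg/m³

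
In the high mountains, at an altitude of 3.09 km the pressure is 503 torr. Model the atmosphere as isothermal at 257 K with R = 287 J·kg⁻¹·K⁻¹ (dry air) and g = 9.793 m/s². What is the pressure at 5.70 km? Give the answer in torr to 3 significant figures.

P ≈ 356 torr

Scale height: H = RT/g = 287 × 257 / 9.793 = 7531.8 m.
Between two levels, P₂ = P₁ exp(−Δz/H) with Δz = z₂ − z₁.
Δz = 5700.0 − 3090.0 = 2610.0 m; Δz/H = 2610.0/7531.8 = 0.34653.
P₂ = 503 × exp(−0.34653) = 503 × 0.70714 = 355.69 torr.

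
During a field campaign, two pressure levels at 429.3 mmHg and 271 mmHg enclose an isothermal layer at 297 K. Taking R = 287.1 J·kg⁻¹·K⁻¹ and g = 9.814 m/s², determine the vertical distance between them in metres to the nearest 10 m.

Δz ≈ 4000 m

Hypsometric equation: Δz = (R T̄/g) ln(P₁/P₂).
R T̄/g = 287.1 × 297 / 9.814 = 8688.5 m.
ln(429.3/271) = ln(1.5841) = 0.46002.
Δz = 8688.5 × 0.46002 = 3996.9 m.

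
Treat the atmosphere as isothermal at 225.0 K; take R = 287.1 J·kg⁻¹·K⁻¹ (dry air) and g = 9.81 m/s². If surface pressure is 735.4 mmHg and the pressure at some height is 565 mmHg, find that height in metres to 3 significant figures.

Scale height: H = RT/g = 287.1 × 225.0 / 9.81 = 6584.9 m.
Invert the barometric formula: z = H ln(P₀/P).
P₀/P = 735.4/565 = 1.3016; ln(1.3016) = 0.26359.
z = 6584.9 × 0.26359 = 1735.7 m.

z ≈ 1740 m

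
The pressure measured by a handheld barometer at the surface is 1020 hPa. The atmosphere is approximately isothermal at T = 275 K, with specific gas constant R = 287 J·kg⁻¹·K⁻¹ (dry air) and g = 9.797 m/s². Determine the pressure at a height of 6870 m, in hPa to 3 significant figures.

P ≈ 435 hPa

Scale height: H = RT/g = 287 × 275 / 9.797 = 8056.0 m.
Barometric formula: P = P₀ exp(−z/H).
z/H = 6870.0/8056.0 = 0.85278; exp(−0.85278) = 0.42623.
P = 1020 × 0.42623 = 434.75 hPa.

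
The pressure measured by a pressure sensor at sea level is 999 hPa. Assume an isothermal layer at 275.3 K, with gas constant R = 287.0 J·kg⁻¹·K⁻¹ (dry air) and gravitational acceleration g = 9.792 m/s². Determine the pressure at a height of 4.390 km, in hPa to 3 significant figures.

P ≈ 580 hPa

Scale height: H = RT/g = 287.0 × 275.3 / 9.792 = 8068.9 m.
Barometric formula: P = P₀ exp(−z/H).
z/H = 4390.0/8068.9 = 0.54406; exp(−0.54406) = 0.58039.
P = 999 × 0.58039 = 579.81 hPa.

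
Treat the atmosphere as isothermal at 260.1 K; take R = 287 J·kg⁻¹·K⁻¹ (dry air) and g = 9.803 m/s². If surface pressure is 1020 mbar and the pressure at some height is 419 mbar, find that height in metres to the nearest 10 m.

Scale height: H = RT/g = 287 × 260.1 / 9.803 = 7614.9 m.
Invert the barometric formula: z = H ln(P₀/P).
P₀/P = 1020/419 = 2.4344; ln(2.4344) = 0.88970.
z = 7614.9 × 0.88970 = 6775.0 m.

z ≈ 6770 m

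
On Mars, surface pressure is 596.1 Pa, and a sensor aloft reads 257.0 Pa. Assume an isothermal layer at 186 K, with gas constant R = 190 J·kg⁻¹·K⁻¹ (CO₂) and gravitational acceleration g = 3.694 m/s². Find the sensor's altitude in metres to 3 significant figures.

z ≈ 8050 m

Scale height: H = RT/g = 190 × 186 / 3.694 = 9566.9 m.
Invert the barometric formula: z = H ln(P₀/P).
P₀/P = 596.1/257.0 = 2.3195; ln(2.3195) = 0.84135.
z = 9566.9 × 0.84135 = 8049.1 m.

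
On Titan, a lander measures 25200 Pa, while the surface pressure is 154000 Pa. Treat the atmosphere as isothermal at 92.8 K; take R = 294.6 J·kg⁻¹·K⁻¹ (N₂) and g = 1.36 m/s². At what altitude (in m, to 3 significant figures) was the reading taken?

z ≈ 36400 m

Scale height: H = RT/g = 294.6 × 92.8 / 1.36 = 20102 m.
Invert the barometric formula: z = H ln(P₀/P).
P₀/P = 154000/25200 = 6.1111; ln(6.1111) = 1.8101.
z = 20102 × 1.8101 = 36387 m.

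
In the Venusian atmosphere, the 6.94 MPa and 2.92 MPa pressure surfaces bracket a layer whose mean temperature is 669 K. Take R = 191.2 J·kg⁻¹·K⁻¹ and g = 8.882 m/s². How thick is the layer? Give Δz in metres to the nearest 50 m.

Δz ≈ 12450 m

Hypsometric equation: Δz = (R T̄/g) ln(P₁/P₂).
R T̄/g = 191.2 × 669 / 8.882 = 14401 m.
ln(6.94/2.92) = ln(2.3767) = 0.86571.
Δz = 14401 × 0.86571 = 12467 m.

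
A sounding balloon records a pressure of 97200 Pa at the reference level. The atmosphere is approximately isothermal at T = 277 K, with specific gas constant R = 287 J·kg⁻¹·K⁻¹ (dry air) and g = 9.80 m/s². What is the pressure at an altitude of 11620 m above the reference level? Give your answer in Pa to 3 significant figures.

Scale height: H = RT/g = 287 × 277 / 9.80 = 8112.1 m.
Barometric formula: P = P₀ exp(−z/H).
z/H = 11620/8112.1 = 1.4324; exp(−1.4324) = 0.23874.
P = 97200 × 0.23874 = 23206 Pa.

P ≈ 23200 Pa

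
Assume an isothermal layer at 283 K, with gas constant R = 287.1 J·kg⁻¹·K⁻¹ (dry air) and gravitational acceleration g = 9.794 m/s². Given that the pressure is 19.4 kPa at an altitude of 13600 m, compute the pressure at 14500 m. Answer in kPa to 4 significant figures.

Scale height: H = RT/g = 287.1 × 283 / 9.794 = 8295.8 m.
Between two levels, P₂ = P₁ exp(−Δz/H) with Δz = z₂ − z₁.
Δz = 14500 − 13600 = 900.00 m; Δz/H = 900.00/8295.8 = 0.10849.
P₂ = 19.4 × exp(−0.10849) = 19.4 × 0.89719 = 17.405 kPa.

P ≈ 17.41 kPa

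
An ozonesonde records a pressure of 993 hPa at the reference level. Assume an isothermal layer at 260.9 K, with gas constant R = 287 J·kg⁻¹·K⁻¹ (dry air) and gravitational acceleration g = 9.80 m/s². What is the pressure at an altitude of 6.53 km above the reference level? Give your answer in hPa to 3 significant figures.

P ≈ 422 hPa

Scale height: H = RT/g = 287 × 260.9 / 9.80 = 7640.6 m.
Barometric formula: P = P₀ exp(−z/H).
z/H = 6530.0/7640.6 = 0.85464; exp(−0.85464) = 0.42544.
P = 993 × 0.42544 = 422.46 hPa.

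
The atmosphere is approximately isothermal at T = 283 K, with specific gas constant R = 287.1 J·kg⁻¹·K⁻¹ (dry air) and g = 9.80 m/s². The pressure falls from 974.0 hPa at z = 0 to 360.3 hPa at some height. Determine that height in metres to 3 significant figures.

z ≈ 8240 m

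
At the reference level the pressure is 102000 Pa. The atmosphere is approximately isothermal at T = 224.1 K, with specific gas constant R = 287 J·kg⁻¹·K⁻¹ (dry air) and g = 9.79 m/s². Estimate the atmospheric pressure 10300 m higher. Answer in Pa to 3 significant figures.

Scale height: H = RT/g = 287 × 224.1 / 9.79 = 6569.6 m.
Barometric formula: P = P₀ exp(−z/H).
z/H = 10300/6569.6 = 1.5678; exp(−1.5678) = 0.20850.
P = 102000 × 0.20850 = 21267 Pa.

P ≈ 21300 Pa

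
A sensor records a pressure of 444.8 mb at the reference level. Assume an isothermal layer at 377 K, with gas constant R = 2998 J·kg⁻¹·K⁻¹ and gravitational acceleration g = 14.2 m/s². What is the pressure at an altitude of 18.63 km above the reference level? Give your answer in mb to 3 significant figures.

P ≈ 352 mb

Scale height: H = RT/g = 2998 × 377 / 14.2 = 79595 m.
Barometric formula: P = P₀ exp(−z/H).
z/H = 18630/79595 = 0.23406; exp(−0.23406) = 0.79131.
P = 444.8 × 0.79131 = 351.97 mb.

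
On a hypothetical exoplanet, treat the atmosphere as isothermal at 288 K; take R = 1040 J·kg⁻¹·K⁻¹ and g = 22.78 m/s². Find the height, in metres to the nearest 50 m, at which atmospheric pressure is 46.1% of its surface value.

z ≈ 10200 m

Scale height: H = RT/g = 1040 × 288 / 22.78 = 13148 m.
Set P/P₀ = exp(−z/H) = 0.461, so z = −H ln(0.461).
−ln(0.461) = 0.77436; z = 13148 × 0.77436 = 10181 m.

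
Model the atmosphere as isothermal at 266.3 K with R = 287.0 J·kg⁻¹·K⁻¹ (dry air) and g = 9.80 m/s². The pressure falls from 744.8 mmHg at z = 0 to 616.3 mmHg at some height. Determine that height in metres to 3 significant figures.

z ≈ 1480 m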